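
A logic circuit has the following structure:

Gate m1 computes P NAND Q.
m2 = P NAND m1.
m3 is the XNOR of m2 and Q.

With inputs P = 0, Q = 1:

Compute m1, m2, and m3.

m1 = 1, m2 = 1, m3 = 1

m1 = P NAND Q = 0 NAND 1 = 1
m2 = P NAND m1 = 0 NAND 1 = 1
m3 = m2 XNOR Q = 1 XNOR 1 = 1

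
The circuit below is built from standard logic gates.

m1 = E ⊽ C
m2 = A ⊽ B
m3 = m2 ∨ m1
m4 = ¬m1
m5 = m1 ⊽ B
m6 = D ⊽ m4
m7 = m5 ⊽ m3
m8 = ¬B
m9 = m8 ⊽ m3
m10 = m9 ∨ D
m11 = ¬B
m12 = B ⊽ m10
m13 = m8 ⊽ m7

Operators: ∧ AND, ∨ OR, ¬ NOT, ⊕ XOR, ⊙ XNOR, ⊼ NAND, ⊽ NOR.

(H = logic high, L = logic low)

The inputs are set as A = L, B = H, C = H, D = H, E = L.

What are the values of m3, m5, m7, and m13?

m1 = E NOR C = L NOR H = L
m2 = A NOR B = L NOR H = L
m3 = m2 OR m1 = L OR L = L
m5 = m1 NOR B = L NOR H = L
m7 = m5 NOR m3 = L NOR L = H
m8 = NOT B = NOT H = L
m13 = m8 NOR m7 = L NOR H = L

m3 = L; m5 = L; m7 = H; m13 = L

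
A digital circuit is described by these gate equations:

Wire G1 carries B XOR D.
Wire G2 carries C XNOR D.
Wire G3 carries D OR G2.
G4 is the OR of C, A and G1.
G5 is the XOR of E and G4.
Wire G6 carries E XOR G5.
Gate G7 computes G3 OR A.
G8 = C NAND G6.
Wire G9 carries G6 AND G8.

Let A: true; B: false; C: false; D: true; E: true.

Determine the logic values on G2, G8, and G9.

G2 = false, G8 = true, G9 = true

G1 = B XOR D = false XOR true = true
G2 = C XNOR D = false XNOR true = false
G4 = C OR A OR G1 = false OR true OR true = true
G5 = E XOR G4 = true XOR true = false
G6 = E XOR G5 = true XOR false = true
G8 = C NAND G6 = false NAND true = true
G9 = G6 AND G8 = true AND true = true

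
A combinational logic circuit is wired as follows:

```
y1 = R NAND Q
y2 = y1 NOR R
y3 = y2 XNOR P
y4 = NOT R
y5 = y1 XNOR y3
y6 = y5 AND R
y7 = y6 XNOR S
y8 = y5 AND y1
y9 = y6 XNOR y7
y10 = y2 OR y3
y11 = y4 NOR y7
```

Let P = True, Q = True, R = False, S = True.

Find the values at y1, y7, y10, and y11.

y1 = R NAND Q = False NAND True = True
y2 = y1 NOR R = True NOR False = False
y3 = y2 XNOR P = False XNOR True = False
y4 = NOT R = NOT False = True
y5 = y1 XNOR y3 = True XNOR False = False
y6 = y5 AND R = False AND False = False
y7 = y6 XNOR S = False XNOR True = False
y10 = y2 OR y3 = False OR False = False
y11 = y4 NOR y7 = True NOR False = False

y1 = True, y7 = False, y10 = False, y11 = False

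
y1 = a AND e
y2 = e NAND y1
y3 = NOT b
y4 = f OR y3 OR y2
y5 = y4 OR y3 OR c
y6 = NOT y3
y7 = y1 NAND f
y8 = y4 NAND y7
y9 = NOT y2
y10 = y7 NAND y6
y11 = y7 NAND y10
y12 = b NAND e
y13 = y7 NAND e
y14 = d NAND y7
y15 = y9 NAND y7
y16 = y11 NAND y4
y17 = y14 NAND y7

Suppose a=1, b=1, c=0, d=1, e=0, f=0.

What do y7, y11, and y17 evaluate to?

y7 = 1  y11 = 1  y17 = 1

y1 = a AND e = 1 AND 0 = 0
y3 = NOT b = NOT 1 = 0
y6 = NOT y3 = NOT 0 = 1
y7 = y1 NAND f = 0 NAND 0 = 1
y10 = y7 NAND y6 = 1 NAND 1 = 0
y11 = y7 NAND y10 = 1 NAND 0 = 1
y14 = d NAND y7 = 1 NAND 1 = 0
y17 = y14 NAND y7 = 0 NAND 1 = 1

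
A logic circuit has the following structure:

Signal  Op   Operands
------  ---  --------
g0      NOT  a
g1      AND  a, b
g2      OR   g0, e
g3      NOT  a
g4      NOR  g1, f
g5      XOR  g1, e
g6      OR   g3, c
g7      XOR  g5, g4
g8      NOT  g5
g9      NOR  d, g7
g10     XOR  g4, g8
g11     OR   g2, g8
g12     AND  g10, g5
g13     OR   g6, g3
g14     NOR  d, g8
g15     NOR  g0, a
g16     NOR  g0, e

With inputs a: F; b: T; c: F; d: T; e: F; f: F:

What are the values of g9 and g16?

g0 = NOT a = NOT F = T
g1 = a AND b = F AND T = F
g4 = g1 NOR f = F NOR F = T
g5 = g1 XOR e = F XOR F = F
g7 = g5 XOR g4 = F XOR T = T
g9 = d NOR g7 = T NOR T = F
g16 = g0 NOR e = T NOR F = F

g9 = F; g16 = F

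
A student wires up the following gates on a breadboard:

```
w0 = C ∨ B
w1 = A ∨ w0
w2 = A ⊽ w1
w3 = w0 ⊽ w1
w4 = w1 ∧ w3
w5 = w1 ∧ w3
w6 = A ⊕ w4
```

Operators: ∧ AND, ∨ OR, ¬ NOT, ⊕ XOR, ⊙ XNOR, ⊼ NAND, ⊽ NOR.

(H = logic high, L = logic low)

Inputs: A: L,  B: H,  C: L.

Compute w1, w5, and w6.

w0 = C OR B = L OR H = H
w1 = A OR w0 = L OR H = H
w3 = w0 NOR w1 = H NOR H = L
w4 = w1 AND w3 = H AND L = L
w5 = w1 AND w3 = H AND L = L
w6 = A XOR w4 = L XOR L = L

w1 = H  w5 = L  w6 = L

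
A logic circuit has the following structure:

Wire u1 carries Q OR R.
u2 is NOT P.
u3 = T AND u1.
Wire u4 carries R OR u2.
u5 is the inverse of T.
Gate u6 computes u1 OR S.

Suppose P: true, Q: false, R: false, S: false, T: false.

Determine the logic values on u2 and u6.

u2 = false, u6 = false

u1 = Q OR R = false OR false = false
u2 = NOT P = NOT true = false
u6 = u1 OR S = false OR false = false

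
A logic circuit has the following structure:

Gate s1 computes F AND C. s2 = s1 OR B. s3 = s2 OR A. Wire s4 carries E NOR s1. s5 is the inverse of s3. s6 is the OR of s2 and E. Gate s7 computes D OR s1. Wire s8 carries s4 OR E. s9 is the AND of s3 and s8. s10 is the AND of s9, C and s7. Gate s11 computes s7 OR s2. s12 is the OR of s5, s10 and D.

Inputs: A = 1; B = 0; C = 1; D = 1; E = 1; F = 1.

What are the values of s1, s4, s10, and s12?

s1 = 1  s4 = 0  s10 = 1  s12 = 1

s1 = F AND C = 1 AND 1 = 1
s2 = s1 OR B = 1 OR 0 = 1
s3 = s2 OR A = 1 OR 1 = 1
s4 = E NOR s1 = 1 NOR 1 = 0
s5 = NOT s3 = NOT 1 = 0
s7 = D OR s1 = 1 OR 1 = 1
s8 = s4 OR E = 0 OR 1 = 1
s9 = s3 AND s8 = 1 AND 1 = 1
s10 = s9 AND C AND s7 = 1 AND 1 AND 1 = 1
s12 = s5 OR s10 OR D = 0 OR 1 OR 1 = 1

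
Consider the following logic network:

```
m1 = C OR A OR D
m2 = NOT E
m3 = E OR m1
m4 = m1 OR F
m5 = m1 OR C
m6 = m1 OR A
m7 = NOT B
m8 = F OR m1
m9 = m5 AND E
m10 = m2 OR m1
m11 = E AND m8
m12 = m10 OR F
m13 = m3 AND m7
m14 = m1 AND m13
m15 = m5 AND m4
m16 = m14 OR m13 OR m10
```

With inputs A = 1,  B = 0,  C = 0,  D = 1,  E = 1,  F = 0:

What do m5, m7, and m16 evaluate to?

m1 = C OR A OR D = 0 OR 1 OR 1 = 1
m2 = NOT E = NOT 1 = 0
m3 = E OR m1 = 1 OR 1 = 1
m5 = m1 OR C = 1 OR 0 = 1
m7 = NOT B = NOT 0 = 1
m10 = m2 OR m1 = 0 OR 1 = 1
m13 = m3 AND m7 = 1 AND 1 = 1
m14 = m1 AND m13 = 1 AND 1 = 1
m16 = m14 OR m13 OR m10 = 1 OR 1 OR 1 = 1

m5 = 1, m7 = 1, m16 = 1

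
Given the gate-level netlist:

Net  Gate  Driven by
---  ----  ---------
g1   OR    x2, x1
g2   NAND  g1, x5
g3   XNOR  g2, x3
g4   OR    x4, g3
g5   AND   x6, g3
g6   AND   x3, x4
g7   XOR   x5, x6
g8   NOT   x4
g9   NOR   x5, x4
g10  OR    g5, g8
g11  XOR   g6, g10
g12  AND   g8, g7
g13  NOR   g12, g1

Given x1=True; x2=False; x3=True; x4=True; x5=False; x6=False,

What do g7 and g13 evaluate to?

g1 = x2 OR x1 = False OR True = True
g7 = x5 XOR x6 = False XOR False = False
g8 = NOT x4 = NOT True = False
g12 = g8 AND g7 = False AND False = False
g13 = g12 NOR g1 = False NOR True = False

g7 = False; g13 = False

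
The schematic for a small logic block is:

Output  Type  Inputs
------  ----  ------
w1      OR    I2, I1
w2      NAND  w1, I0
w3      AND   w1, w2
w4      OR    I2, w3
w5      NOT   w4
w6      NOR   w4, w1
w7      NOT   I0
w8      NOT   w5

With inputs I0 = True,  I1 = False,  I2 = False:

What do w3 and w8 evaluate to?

w3 = False, w8 = False

w1 = I2 OR I1 = False OR False = False
w2 = w1 NAND I0 = False NAND True = True
w3 = w1 AND w2 = False AND True = False
w4 = I2 OR w3 = False OR False = False
w5 = NOT w4 = NOT False = True
w8 = NOT w5 = NOT True = False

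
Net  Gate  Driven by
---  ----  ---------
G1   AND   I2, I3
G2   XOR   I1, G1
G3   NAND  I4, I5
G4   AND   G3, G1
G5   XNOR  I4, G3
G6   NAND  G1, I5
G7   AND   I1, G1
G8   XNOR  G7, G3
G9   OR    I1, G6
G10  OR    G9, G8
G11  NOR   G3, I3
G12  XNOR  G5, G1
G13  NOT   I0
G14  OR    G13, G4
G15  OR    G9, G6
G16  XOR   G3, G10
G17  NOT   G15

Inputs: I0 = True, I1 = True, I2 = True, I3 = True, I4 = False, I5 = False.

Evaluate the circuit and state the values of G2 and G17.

G1 = I2 AND I3 = True AND True = True
G2 = I1 XOR G1 = True XOR True = False
G6 = G1 NAND I5 = True NAND False = True
G9 = I1 OR G6 = True OR True = True
G15 = G9 OR G6 = True OR True = True
G17 = NOT G15 = NOT True = False

G2 = False, G17 = False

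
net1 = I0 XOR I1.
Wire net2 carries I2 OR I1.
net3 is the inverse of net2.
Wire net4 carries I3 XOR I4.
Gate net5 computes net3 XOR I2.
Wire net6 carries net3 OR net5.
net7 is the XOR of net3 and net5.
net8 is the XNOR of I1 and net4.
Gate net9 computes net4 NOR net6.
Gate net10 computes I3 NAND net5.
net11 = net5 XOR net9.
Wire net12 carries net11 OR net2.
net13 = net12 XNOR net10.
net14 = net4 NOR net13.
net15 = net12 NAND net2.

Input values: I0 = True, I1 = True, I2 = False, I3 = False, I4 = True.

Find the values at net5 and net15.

net5 = False; net15 = False

net2 = I2 OR I1 = False OR True = True
net3 = NOT net2 = NOT True = False
net4 = I3 XOR I4 = False XOR True = True
net5 = net3 XOR I2 = False XOR False = False
net6 = net3 OR net5 = False OR False = False
net9 = net4 NOR net6 = True NOR False = False
net11 = net5 XOR net9 = False XOR False = False
net12 = net11 OR net2 = False OR True = True
net15 = net12 NAND net2 = True NAND True = False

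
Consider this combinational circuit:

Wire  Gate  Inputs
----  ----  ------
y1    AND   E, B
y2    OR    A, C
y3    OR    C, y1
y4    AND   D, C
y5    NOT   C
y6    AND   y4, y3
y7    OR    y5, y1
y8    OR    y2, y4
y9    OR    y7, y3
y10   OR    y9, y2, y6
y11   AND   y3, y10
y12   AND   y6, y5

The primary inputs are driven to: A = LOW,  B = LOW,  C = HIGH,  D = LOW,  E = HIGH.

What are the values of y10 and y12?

y1 = E AND B = HIGH AND LOW = LOW
y2 = A OR C = LOW OR HIGH = HIGH
y3 = C OR y1 = HIGH OR LOW = HIGH
y4 = D AND C = LOW AND HIGH = LOW
y5 = NOT C = NOT HIGH = LOW
y6 = y4 AND y3 = LOW AND HIGH = LOW
y7 = y5 OR y1 = LOW OR LOW = LOW
y9 = y7 OR y3 = LOW OR HIGH = HIGH
y10 = y9 OR y2 OR y6 = HIGH OR HIGH OR LOW = HIGH
y12 = y6 AND y5 = LOW AND LOW = LOW

y10 = HIGH; y12 = LOW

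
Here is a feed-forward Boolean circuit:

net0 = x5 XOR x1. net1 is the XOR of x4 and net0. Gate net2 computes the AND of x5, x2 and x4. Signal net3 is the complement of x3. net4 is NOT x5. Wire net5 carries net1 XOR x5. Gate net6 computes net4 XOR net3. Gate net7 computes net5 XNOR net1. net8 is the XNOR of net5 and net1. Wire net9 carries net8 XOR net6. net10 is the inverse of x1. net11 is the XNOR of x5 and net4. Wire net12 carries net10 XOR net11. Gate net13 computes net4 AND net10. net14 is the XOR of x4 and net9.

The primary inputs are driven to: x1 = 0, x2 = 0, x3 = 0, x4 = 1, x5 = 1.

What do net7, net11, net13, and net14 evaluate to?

net7 = 0; net11 = 0; net13 = 0; net14 = 0

net0 = x5 XOR x1 = 1 XOR 0 = 1
net1 = x4 XOR net0 = 1 XOR 1 = 0
net3 = NOT x3 = NOT 0 = 1
net4 = NOT x5 = NOT 1 = 0
net5 = net1 XOR x5 = 0 XOR 1 = 1
net6 = net4 XOR net3 = 0 XOR 1 = 1
net7 = net5 XNOR net1 = 1 XNOR 0 = 0
net8 = net5 XNOR net1 = 1 XNOR 0 = 0
net9 = net8 XOR net6 = 0 XOR 1 = 1
net10 = NOT x1 = NOT 0 = 1
net11 = x5 XNOR net4 = 1 XNOR 0 = 0
net13 = net4 AND net10 = 0 AND 1 = 0
net14 = x4 XOR net9 = 1 XOR 1 = 0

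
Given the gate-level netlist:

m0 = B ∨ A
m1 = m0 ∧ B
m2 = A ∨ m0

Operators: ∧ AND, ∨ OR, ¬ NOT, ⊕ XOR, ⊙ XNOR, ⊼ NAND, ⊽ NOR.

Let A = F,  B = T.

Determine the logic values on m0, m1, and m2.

m0 = B OR A = T OR F = T
m1 = m0 AND B = T AND T = T
m2 = A OR m0 = F OR T = T

m0 = T; m1 = T; m2 = T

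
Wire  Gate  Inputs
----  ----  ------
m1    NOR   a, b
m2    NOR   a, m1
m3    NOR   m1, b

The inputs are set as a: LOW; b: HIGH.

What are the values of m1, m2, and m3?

m1 = a NOR b = LOW NOR HIGH = LOW
m2 = a NOR m1 = LOW NOR LOW = HIGH
m3 = m1 NOR b = LOW NOR HIGH = LOW

m1 = LOW  m2 = HIGH  m3 = LOW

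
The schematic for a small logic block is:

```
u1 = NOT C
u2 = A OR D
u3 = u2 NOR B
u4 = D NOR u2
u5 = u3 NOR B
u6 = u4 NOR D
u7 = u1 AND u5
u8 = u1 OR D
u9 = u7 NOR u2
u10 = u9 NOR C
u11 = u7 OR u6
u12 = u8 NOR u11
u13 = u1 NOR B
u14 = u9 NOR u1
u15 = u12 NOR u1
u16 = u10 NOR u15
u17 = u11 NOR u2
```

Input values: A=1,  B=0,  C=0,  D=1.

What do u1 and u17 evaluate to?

u1 = NOT C = NOT 0 = 1
u2 = A OR D = 1 OR 1 = 1
u3 = u2 NOR B = 1 NOR 0 = 0
u4 = D NOR u2 = 1 NOR 1 = 0
u5 = u3 NOR B = 0 NOR 0 = 1
u6 = u4 NOR D = 0 NOR 1 = 0
u7 = u1 AND u5 = 1 AND 1 = 1
u11 = u7 OR u6 = 1 OR 0 = 1
u17 = u11 NOR u2 = 1 NOR 1 = 0

u1 = 1, u17 = 0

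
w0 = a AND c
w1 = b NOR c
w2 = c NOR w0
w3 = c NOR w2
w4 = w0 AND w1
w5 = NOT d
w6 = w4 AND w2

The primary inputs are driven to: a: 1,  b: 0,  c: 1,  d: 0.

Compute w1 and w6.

w0 = a AND c = 1 AND 1 = 1
w1 = b NOR c = 0 NOR 1 = 0
w2 = c NOR w0 = 1 NOR 1 = 0
w4 = w0 AND w1 = 1 AND 0 = 0
w6 = w4 AND w2 = 0 AND 0 = 0

w1 = 0  w6 = 0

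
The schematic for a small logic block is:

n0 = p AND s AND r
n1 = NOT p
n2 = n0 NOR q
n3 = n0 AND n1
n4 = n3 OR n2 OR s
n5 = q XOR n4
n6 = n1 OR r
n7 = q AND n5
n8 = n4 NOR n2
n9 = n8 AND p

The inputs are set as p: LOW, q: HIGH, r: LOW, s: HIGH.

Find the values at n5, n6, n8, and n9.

n5 = LOW, n6 = HIGH, n8 = LOW, n9 = LOW

n0 = p AND s AND r = LOW AND HIGH AND LOW = LOW
n1 = NOT p = NOT LOW = HIGH
n2 = n0 NOR q = LOW NOR HIGH = LOW
n3 = n0 AND n1 = LOW AND HIGH = LOW
n4 = n3 OR n2 OR s = LOW OR LOW OR HIGH = HIGH
n5 = q XOR n4 = HIGH XOR HIGH = LOW
n6 = n1 OR r = HIGH OR LOW = HIGH
n8 = n4 NOR n2 = HIGH NOR LOW = LOW
n9 = n8 AND p = LOW AND LOW = LOW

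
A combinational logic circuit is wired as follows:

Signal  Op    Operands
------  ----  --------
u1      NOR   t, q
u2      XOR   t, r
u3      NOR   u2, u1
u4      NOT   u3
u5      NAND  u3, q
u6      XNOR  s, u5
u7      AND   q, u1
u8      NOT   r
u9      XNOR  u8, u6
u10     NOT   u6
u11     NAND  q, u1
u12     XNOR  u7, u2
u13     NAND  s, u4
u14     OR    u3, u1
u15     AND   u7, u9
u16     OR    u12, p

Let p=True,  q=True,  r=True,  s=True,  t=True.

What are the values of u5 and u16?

u5 = False; u16 = True

u1 = t NOR q = True NOR True = False
u2 = t XOR r = True XOR True = False
u3 = u2 NOR u1 = False NOR False = True
u5 = u3 NAND q = True NAND True = False
u7 = q AND u1 = True AND False = False
u12 = u7 XNOR u2 = False XNOR False = True
u16 = u12 OR p = True OR True = True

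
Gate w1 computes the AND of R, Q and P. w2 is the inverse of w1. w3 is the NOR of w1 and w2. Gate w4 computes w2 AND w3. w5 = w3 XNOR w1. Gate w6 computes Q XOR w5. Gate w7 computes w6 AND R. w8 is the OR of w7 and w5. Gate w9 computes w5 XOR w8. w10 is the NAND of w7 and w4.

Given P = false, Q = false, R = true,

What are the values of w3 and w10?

w3 = false, w10 = true

w1 = R AND Q AND P = true AND false AND false = false
w2 = NOT w1 = NOT false = true
w3 = w1 NOR w2 = false NOR true = false
w4 = w2 AND w3 = true AND false = false
w5 = w3 XNOR w1 = false XNOR false = true
w6 = Q XOR w5 = false XOR true = true
w7 = w6 AND R = true AND true = true
w10 = w7 NAND w4 = true NAND false = true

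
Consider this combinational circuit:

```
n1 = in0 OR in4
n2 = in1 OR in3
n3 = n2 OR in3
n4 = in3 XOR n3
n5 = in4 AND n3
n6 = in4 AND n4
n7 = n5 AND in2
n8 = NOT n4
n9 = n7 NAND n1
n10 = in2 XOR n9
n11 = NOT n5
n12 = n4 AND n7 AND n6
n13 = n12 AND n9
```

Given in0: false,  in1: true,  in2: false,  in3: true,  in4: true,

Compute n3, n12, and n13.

n1 = in0 OR in4 = false OR true = true
n2 = in1 OR in3 = true OR true = true
n3 = n2 OR in3 = true OR true = true
n4 = in3 XOR n3 = true XOR true = false
n5 = in4 AND n3 = true AND true = true
n6 = in4 AND n4 = true AND false = false
n7 = n5 AND in2 = true AND false = false
n9 = n7 NAND n1 = false NAND true = true
n12 = n4 AND n7 AND n6 = false AND false AND false = false
n13 = n12 AND n9 = false AND true = false

n3 = true, n12 = false, n13 = false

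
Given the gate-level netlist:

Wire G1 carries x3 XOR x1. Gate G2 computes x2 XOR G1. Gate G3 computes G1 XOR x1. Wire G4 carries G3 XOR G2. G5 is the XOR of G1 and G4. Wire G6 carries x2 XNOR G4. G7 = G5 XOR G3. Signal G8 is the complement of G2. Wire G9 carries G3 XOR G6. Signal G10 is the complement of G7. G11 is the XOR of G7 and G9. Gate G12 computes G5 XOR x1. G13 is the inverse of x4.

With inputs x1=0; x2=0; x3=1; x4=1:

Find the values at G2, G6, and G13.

G2 = 1; G6 = 1; G13 = 0

G1 = x3 XOR x1 = 1 XOR 0 = 1
G2 = x2 XOR G1 = 0 XOR 1 = 1
G3 = G1 XOR x1 = 1 XOR 0 = 1
G4 = G3 XOR G2 = 1 XOR 1 = 0
G6 = x2 XNOR G4 = 0 XNOR 0 = 1
G13 = NOT x4 = NOT 1 = 0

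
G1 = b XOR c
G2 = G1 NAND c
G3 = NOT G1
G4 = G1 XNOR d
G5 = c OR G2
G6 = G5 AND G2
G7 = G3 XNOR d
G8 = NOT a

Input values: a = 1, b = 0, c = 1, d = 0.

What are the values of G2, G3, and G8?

G2 = 0; G3 = 0; G8 = 0

G1 = b XOR c = 0 XOR 1 = 1
G2 = G1 NAND c = 1 NAND 1 = 0
G3 = NOT G1 = NOT 1 = 0
G8 = NOT a = NOT 1 = 0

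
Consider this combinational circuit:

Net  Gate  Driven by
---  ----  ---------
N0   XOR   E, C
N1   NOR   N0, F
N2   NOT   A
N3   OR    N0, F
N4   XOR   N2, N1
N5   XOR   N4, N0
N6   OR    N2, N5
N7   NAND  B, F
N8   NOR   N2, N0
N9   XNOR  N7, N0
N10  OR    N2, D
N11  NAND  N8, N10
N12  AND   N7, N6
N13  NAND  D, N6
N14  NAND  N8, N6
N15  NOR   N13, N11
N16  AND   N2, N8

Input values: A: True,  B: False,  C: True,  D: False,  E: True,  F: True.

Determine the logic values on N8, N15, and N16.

N8 = True, N15 = False, N16 = False

N0 = E XOR C = True XOR True = False
N1 = N0 NOR F = False NOR True = False
N2 = NOT A = NOT True = False
N4 = N2 XOR N1 = False XOR False = False
N5 = N4 XOR N0 = False XOR False = False
N6 = N2 OR N5 = False OR False = False
N8 = N2 NOR N0 = False NOR False = True
N10 = N2 OR D = False OR False = False
N11 = N8 NAND N10 = True NAND False = True
N13 = D NAND N6 = False NAND False = True
N15 = N13 NOR N11 = True NOR True = False
N16 = N2 AND N8 = False AND True = False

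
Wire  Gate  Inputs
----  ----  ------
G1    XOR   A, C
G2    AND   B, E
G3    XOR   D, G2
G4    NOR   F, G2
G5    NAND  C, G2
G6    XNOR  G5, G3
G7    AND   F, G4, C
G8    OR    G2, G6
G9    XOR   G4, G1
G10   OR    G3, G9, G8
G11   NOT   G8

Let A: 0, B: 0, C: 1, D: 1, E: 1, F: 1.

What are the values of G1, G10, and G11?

G1 = A XOR C = 0 XOR 1 = 1
G2 = B AND E = 0 AND 1 = 0
G3 = D XOR G2 = 1 XOR 0 = 1
G4 = F NOR G2 = 1 NOR 0 = 0
G5 = C NAND G2 = 1 NAND 0 = 1
G6 = G5 XNOR G3 = 1 XNOR 1 = 1
G8 = G2 OR G6 = 0 OR 1 = 1
G9 = G4 XOR G1 = 0 XOR 1 = 1
G10 = G3 OR G9 OR G8 = 1 OR 1 OR 1 = 1
G11 = NOT G8 = NOT 1 = 0

G1 = 1; G10 = 1; G11 = 0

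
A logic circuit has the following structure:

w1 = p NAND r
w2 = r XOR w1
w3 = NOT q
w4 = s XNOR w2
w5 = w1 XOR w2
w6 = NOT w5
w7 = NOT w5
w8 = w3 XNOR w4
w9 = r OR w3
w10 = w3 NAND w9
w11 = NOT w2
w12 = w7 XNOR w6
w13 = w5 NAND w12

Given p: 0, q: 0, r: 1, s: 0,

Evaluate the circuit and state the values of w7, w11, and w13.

w7 = 0  w11 = 1  w13 = 0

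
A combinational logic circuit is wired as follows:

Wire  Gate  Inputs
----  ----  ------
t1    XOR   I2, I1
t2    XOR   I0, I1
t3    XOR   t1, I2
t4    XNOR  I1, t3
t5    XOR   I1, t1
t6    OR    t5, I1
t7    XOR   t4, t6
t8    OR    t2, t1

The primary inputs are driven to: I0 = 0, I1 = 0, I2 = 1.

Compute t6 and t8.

t6 = 1; t8 = 1

t1 = I2 XOR I1 = 1 XOR 0 = 1
t2 = I0 XOR I1 = 0 XOR 0 = 0
t5 = I1 XOR t1 = 0 XOR 1 = 1
t6 = t5 OR I1 = 1 OR 0 = 1
t8 = t2 OR t1 = 0 OR 1 = 1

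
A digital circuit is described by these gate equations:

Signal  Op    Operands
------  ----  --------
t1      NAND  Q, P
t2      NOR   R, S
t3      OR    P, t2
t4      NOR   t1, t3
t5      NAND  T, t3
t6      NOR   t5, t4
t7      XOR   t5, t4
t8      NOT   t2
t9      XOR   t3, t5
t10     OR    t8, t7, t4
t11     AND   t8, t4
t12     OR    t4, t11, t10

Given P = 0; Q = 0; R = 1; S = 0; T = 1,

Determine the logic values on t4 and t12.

t1 = Q NAND P = 0 NAND 0 = 1
t2 = R NOR S = 1 NOR 0 = 0
t3 = P OR t2 = 0 OR 0 = 0
t4 = t1 NOR t3 = 1 NOR 0 = 0
t5 = T NAND t3 = 1 NAND 0 = 1
t7 = t5 XOR t4 = 1 XOR 0 = 1
t8 = NOT t2 = NOT 0 = 1
t10 = t8 OR t7 OR t4 = 1 OR 1 OR 0 = 1
t11 = t8 AND t4 = 1 AND 0 = 0
t12 = t4 OR t11 OR t10 = 0 OR 0 OR 1 = 1

t4 = 0, t12 = 1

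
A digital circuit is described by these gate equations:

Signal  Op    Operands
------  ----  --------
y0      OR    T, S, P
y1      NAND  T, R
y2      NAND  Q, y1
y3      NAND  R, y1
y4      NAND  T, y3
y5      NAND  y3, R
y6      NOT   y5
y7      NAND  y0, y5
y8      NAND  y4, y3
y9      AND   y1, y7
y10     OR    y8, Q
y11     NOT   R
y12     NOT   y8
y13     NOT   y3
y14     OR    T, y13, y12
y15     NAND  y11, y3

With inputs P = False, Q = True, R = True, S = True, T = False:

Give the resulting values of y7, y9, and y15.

y7 = False  y9 = False  y15 = True

y0 = T OR S OR P = False OR True OR False = True
y1 = T NAND R = False NAND True = True
y3 = R NAND y1 = True NAND True = False
y5 = y3 NAND R = False NAND True = True
y7 = y0 NAND y5 = True NAND True = False
y9 = y1 AND y7 = True AND False = False
y11 = NOT R = NOT True = False
y15 = y11 NAND y3 = False NAND False = True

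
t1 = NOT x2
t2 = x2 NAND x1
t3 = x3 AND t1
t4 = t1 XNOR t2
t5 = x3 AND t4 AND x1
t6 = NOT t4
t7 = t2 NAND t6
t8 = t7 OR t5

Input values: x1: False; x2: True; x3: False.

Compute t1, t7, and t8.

t1 = False; t7 = False; t8 = False

t1 = NOT x2 = NOT True = False
t2 = x2 NAND x1 = True NAND False = True
t4 = t1 XNOR t2 = False XNOR True = False
t5 = x3 AND t4 AND x1 = False AND False AND False = False
t6 = NOT t4 = NOT False = True
t7 = t2 NAND t6 = True NAND True = False
t8 = t7 OR t5 = False OR False = False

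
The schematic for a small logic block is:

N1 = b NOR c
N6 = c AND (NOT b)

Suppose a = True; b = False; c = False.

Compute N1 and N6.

N1 = True  N6 = False

N1 = False NOR False = True
N6 = False AND (NOT False) = False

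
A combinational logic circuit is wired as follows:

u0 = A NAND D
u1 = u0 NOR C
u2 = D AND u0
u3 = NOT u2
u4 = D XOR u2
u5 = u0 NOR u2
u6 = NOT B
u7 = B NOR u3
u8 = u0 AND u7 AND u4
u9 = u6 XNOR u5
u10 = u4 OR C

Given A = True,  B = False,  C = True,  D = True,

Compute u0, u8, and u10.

u0 = False, u8 = False, u10 = True

u0 = A NAND D = True NAND True = False
u2 = D AND u0 = True AND False = False
u3 = NOT u2 = NOT False = True
u4 = D XOR u2 = True XOR False = True
u7 = B NOR u3 = False NOR True = False
u8 = u0 AND u7 AND u4 = False AND False AND True = False
u10 = u4 OR C = True OR True = True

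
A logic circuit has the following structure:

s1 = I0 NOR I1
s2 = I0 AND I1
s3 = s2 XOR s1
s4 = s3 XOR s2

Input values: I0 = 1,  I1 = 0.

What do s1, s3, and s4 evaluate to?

s1 = 0, s3 = 0, s4 = 0

s1 = I0 NOR I1 = 1 NOR 0 = 0
s2 = I0 AND I1 = 1 AND 0 = 0
s3 = s2 XOR s1 = 0 XOR 0 = 0
s4 = s3 XOR s2 = 0 XOR 0 = 0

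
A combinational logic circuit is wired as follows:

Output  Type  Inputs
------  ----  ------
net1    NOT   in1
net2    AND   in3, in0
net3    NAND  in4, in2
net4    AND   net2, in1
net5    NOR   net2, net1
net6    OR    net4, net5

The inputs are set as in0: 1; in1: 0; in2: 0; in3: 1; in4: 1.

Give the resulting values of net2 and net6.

net1 = NOT in1 = NOT 0 = 1
net2 = in3 AND in0 = 1 AND 1 = 1
net4 = net2 AND in1 = 1 AND 0 = 0
net5 = net2 NOR net1 = 1 NOR 1 = 0
net6 = net4 OR net5 = 0 OR 0 = 0

net2 = 1; net6 = 0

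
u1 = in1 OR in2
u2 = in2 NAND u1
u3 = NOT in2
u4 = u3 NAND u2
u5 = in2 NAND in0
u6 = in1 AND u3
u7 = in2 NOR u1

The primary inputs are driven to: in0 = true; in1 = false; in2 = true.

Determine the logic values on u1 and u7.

u1 = true; u7 = false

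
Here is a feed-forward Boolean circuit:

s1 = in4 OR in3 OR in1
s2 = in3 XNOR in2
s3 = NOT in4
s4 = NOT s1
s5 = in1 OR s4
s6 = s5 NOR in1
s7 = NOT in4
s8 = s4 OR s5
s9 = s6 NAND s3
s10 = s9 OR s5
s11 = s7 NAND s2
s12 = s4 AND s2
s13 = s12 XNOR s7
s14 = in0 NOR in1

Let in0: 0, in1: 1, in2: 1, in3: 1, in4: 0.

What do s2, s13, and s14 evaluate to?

s2 = 1, s13 = 0, s14 = 0

s1 = in4 OR in3 OR in1 = 0 OR 1 OR 1 = 1
s2 = in3 XNOR in2 = 1 XNOR 1 = 1
s4 = NOT s1 = NOT 1 = 0
s7 = NOT in4 = NOT 0 = 1
s12 = s4 AND s2 = 0 AND 1 = 0
s13 = s12 XNOR s7 = 0 XNOR 1 = 0
s14 = in0 NOR in1 = 0 NOR 1 = 0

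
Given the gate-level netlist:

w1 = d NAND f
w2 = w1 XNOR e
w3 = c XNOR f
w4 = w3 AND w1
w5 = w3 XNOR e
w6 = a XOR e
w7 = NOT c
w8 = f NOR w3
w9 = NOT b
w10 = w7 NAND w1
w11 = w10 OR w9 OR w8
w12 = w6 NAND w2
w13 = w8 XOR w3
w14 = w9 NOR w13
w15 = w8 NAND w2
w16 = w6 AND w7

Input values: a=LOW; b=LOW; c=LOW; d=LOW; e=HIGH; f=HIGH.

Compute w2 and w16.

w1 = d NAND f = LOW NAND HIGH = HIGH
w2 = w1 XNOR e = HIGH XNOR HIGH = HIGH
w6 = a XOR e = LOW XOR HIGH = HIGH
w7 = NOT c = NOT LOW = HIGH
w16 = w6 AND w7 = HIGH AND HIGH = HIGH

w2 = HIGH, w16 = HIGH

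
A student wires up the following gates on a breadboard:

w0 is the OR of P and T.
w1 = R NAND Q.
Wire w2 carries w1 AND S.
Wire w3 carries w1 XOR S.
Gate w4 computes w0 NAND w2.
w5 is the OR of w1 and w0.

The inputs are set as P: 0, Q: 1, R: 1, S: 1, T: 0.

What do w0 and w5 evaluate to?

w0 = P OR T = 0 OR 0 = 0
w1 = R NAND Q = 1 NAND 1 = 0
w5 = w1 OR w0 = 0 OR 0 = 0

w0 = 0, w5 = 0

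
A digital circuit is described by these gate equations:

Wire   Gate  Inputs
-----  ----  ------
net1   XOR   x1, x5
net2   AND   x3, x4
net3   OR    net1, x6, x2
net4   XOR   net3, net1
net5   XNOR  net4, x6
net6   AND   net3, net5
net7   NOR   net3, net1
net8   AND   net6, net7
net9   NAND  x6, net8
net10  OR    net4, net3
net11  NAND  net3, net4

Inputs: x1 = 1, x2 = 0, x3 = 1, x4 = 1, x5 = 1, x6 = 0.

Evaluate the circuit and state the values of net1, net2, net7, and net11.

net1 = x1 XOR x5 = 1 XOR 1 = 0
net2 = x3 AND x4 = 1 AND 1 = 1
net3 = net1 OR x6 OR x2 = 0 OR 0 OR 0 = 0
net4 = net3 XOR net1 = 0 XOR 0 = 0
net7 = net3 NOR net1 = 0 NOR 0 = 1
net11 = net3 NAND net4 = 0 NAND 0 = 1

net1 = 0, net2 = 1, net7 = 1, net11 = 1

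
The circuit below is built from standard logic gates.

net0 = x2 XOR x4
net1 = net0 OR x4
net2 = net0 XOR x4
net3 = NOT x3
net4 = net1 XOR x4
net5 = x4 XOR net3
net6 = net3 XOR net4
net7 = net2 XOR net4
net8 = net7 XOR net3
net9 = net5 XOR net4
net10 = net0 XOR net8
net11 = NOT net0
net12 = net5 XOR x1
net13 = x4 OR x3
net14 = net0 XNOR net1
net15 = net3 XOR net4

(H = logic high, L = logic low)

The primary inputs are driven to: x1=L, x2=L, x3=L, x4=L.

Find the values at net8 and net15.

net8 = H, net15 = H

net0 = x2 XOR x4 = L XOR L = L
net1 = net0 OR x4 = L OR L = L
net2 = net0 XOR x4 = L XOR L = L
net3 = NOT x3 = NOT L = H
net4 = net1 XOR x4 = L XOR L = L
net7 = net2 XOR net4 = L XOR L = L
net8 = net7 XOR net3 = L XOR H = H
net15 = net3 XOR net4 = H XOR L = H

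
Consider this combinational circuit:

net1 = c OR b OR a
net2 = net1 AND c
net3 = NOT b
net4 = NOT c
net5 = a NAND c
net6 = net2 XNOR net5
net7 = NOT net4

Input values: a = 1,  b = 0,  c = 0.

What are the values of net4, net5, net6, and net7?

net4 = 1, net5 = 1, net6 = 0, net7 = 0

net1 = c OR b OR a = 0 OR 0 OR 1 = 1
net2 = net1 AND c = 1 AND 0 = 0
net4 = NOT c = NOT 0 = 1
net5 = a NAND c = 1 NAND 0 = 1
net6 = net2 XNOR net5 = 0 XNOR 1 = 0
net7 = NOT net4 = NOT 1 = 0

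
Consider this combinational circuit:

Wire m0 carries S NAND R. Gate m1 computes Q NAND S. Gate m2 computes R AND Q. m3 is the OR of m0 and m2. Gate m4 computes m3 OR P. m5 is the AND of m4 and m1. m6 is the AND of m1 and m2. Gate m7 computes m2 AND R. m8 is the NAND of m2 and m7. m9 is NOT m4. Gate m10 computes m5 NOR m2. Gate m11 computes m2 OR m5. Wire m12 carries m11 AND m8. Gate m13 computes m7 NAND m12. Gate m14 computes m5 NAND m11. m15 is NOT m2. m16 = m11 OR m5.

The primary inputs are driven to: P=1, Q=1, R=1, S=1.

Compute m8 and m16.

m0 = S NAND R = 1 NAND 1 = 0
m1 = Q NAND S = 1 NAND 1 = 0
m2 = R AND Q = 1 AND 1 = 1
m3 = m0 OR m2 = 0 OR 1 = 1
m4 = m3 OR P = 1 OR 1 = 1
m5 = m4 AND m1 = 1 AND 0 = 0
m7 = m2 AND R = 1 AND 1 = 1
m8 = m2 NAND m7 = 1 NAND 1 = 0
m11 = m2 OR m5 = 1 OR 0 = 1
m16 = m11 OR m5 = 1 OR 0 = 1

m8 = 0, m16 = 1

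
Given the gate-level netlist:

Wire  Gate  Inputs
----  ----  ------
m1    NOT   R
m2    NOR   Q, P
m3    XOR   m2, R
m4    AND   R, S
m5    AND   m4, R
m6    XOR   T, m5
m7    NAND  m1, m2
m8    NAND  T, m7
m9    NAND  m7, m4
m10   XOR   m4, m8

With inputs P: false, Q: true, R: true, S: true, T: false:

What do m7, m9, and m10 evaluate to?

m1 = NOT R = NOT true = false
m2 = Q NOR P = true NOR false = false
m4 = R AND S = true AND true = true
m7 = m1 NAND m2 = false NAND false = true
m8 = T NAND m7 = false NAND true = true
m9 = m7 NAND m4 = true NAND true = false
m10 = m4 XOR m8 = true XOR true = false

m7 = true, m9 = false, m10 = false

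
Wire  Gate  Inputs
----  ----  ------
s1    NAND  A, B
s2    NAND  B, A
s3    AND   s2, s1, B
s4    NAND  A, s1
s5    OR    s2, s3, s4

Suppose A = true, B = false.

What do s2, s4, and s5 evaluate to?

s2 = true  s4 = false  s5 = true

s1 = A NAND B = true NAND false = true
s2 = B NAND A = false NAND true = true
s3 = s2 AND s1 AND B = true AND true AND false = false
s4 = A NAND s1 = true NAND true = false
s5 = s2 OR s3 OR s4 = true OR false OR false = true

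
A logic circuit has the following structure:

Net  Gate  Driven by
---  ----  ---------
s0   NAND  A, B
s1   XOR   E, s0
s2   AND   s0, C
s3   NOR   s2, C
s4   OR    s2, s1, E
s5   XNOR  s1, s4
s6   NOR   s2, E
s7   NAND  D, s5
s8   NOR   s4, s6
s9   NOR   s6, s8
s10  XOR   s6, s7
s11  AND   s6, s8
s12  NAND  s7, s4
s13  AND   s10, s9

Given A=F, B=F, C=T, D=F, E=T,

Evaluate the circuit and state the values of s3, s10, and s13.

s3 = F, s10 = T, s13 = T

s0 = A NAND B = F NAND F = T
s1 = E XOR s0 = T XOR T = F
s2 = s0 AND C = T AND T = T
s3 = s2 NOR C = T NOR T = F
s4 = s2 OR s1 OR E = T OR F OR T = T
s5 = s1 XNOR s4 = F XNOR T = F
s6 = s2 NOR E = T NOR T = F
s7 = D NAND s5 = F NAND F = T
s8 = s4 NOR s6 = T NOR F = F
s9 = s6 NOR s8 = F NOR F = T
s10 = s6 XOR s7 = F XOR T = T
s13 = s10 AND s9 = T AND T = T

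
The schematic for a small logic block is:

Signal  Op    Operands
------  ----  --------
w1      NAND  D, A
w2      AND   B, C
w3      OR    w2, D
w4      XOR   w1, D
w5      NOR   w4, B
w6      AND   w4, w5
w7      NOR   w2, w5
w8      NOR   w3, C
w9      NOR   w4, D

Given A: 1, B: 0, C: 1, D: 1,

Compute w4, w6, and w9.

w1 = D NAND A = 1 NAND 1 = 0
w4 = w1 XOR D = 0 XOR 1 = 1
w5 = w4 NOR B = 1 NOR 0 = 0
w6 = w4 AND w5 = 1 AND 0 = 0
w9 = w4 NOR D = 1 NOR 1 = 0

w4 = 1, w6 = 0, w9 = 0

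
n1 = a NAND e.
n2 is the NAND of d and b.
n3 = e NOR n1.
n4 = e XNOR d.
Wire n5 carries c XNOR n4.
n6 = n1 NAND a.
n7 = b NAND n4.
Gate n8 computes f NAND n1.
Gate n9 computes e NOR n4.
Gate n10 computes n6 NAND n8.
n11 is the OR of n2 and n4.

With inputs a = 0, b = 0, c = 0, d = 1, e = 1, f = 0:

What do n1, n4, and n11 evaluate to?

n1 = 1  n4 = 1  n11 = 1

n1 = a NAND e = 0 NAND 1 = 1
n2 = d NAND b = 1 NAND 0 = 1
n4 = e XNOR d = 1 XNOR 1 = 1
n11 = n2 OR n4 = 1 OR 1 = 1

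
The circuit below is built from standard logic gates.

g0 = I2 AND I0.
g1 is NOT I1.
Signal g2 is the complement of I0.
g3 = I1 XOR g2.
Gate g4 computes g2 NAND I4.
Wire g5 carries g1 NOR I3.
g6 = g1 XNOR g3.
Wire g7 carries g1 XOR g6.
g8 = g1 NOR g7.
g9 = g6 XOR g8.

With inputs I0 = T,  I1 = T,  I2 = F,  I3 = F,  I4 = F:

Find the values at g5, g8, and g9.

g1 = NOT I1 = NOT T = F
g2 = NOT I0 = NOT T = F
g3 = I1 XOR g2 = T XOR F = T
g5 = g1 NOR I3 = F NOR F = T
g6 = g1 XNOR g3 = F XNOR T = F
g7 = g1 XOR g6 = F XOR F = F
g8 = g1 NOR g7 = F NOR F = T
g9 = g6 XOR g8 = F XOR T = T

g5 = T, g8 = T, g9 = T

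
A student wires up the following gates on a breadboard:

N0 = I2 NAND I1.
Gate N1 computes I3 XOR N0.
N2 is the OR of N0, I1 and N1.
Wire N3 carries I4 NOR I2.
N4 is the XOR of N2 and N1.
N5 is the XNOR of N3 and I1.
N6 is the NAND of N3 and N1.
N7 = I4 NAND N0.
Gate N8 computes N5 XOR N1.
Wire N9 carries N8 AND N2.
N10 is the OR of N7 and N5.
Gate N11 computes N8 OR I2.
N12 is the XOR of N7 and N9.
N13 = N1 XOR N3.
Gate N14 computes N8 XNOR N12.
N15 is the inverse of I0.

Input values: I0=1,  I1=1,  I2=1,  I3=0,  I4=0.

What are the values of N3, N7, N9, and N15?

N3 = 0  N7 = 1  N9 = 0  N15 = 0

N0 = I2 NAND I1 = 1 NAND 1 = 0
N1 = I3 XOR N0 = 0 XOR 0 = 0
N2 = N0 OR I1 OR N1 = 0 OR 1 OR 0 = 1
N3 = I4 NOR I2 = 0 NOR 1 = 0
N5 = N3 XNOR I1 = 0 XNOR 1 = 0
N7 = I4 NAND N0 = 0 NAND 0 = 1
N8 = N5 XOR N1 = 0 XOR 0 = 0
N9 = N8 AND N2 = 0 AND 1 = 0
N15 = NOT I0 = NOT 1 = 0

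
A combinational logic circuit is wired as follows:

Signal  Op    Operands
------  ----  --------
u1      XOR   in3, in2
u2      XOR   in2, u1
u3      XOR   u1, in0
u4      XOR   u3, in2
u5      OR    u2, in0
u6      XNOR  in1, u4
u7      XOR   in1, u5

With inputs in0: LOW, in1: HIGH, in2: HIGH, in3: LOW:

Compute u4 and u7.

u4 = LOW; u7 = HIGH

u1 = in3 XOR in2 = LOW XOR HIGH = HIGH
u2 = in2 XOR u1 = HIGH XOR HIGH = LOW
u3 = u1 XOR in0 = HIGH XOR LOW = HIGH
u4 = u3 XOR in2 = HIGH XOR HIGH = LOW
u5 = u2 OR in0 = LOW OR LOW = LOW
u7 = in1 XOR u5 = HIGH XOR LOW = HIGH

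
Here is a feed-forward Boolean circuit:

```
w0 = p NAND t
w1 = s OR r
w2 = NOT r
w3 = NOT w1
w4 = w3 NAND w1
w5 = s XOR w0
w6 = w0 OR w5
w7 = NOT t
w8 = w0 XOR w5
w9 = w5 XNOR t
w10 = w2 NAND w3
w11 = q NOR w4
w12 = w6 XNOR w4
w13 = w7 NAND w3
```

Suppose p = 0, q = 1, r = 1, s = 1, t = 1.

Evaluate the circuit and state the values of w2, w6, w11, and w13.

w0 = p NAND t = 0 NAND 1 = 1
w1 = s OR r = 1 OR 1 = 1
w2 = NOT r = NOT 1 = 0
w3 = NOT w1 = NOT 1 = 0
w4 = w3 NAND w1 = 0 NAND 1 = 1
w5 = s XOR w0 = 1 XOR 1 = 0
w6 = w0 OR w5 = 1 OR 0 = 1
w7 = NOT t = NOT 1 = 0
w11 = q NOR w4 = 1 NOR 1 = 0
w13 = w7 NAND w3 = 0 NAND 0 = 1

w2 = 0; w6 = 1; w11 = 0; w13 = 1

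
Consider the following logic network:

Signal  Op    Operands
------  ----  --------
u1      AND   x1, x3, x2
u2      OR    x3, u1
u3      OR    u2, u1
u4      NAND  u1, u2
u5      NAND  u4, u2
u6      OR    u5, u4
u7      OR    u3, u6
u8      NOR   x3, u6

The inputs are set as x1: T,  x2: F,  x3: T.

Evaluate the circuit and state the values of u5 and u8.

u5 = F, u8 = F

u1 = x1 AND x3 AND x2 = T AND T AND F = F
u2 = x3 OR u1 = T OR F = T
u4 = u1 NAND u2 = F NAND T = T
u5 = u4 NAND u2 = T NAND T = F
u6 = u5 OR u4 = F OR T = T
u8 = x3 NOR u6 = T NOR T = F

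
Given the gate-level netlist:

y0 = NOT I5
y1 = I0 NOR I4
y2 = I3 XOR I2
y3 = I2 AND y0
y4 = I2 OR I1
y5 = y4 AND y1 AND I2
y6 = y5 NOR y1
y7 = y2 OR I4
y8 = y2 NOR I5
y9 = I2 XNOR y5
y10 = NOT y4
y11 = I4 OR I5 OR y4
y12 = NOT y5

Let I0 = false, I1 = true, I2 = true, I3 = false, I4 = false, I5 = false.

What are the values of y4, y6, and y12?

y4 = true; y6 = false; y12 = false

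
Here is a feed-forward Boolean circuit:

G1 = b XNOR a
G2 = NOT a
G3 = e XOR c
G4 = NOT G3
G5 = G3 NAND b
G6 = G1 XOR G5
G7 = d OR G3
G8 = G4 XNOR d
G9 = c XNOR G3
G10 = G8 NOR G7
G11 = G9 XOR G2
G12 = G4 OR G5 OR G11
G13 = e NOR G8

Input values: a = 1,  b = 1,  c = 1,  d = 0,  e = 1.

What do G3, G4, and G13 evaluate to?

G3 = e XOR c = 1 XOR 1 = 0
G4 = NOT G3 = NOT 0 = 1
G8 = G4 XNOR d = 1 XNOR 0 = 0
G13 = e NOR G8 = 1 NOR 0 = 0

G3 = 0  G4 = 1  G13 = 0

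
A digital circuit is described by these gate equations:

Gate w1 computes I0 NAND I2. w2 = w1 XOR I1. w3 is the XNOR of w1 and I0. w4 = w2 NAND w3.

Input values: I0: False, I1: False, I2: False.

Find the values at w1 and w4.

w1 = True, w4 = True

w1 = I0 NAND I2 = False NAND False = True
w2 = w1 XOR I1 = True XOR False = True
w3 = w1 XNOR I0 = True XNOR False = False
w4 = w2 NAND w3 = True NAND False = True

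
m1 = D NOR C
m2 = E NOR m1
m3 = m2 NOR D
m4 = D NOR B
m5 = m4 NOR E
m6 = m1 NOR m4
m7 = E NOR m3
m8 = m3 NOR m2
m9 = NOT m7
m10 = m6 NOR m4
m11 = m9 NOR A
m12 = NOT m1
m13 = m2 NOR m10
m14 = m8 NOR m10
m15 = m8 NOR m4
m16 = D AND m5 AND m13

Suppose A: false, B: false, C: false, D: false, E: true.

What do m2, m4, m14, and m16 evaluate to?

m2 = false  m4 = true  m14 = true  m16 = false

m1 = D NOR C = false NOR false = true
m2 = E NOR m1 = true NOR true = false
m3 = m2 NOR D = false NOR false = true
m4 = D NOR B = false NOR false = true
m5 = m4 NOR E = true NOR true = false
m6 = m1 NOR m4 = true NOR true = false
m8 = m3 NOR m2 = true NOR false = false
m10 = m6 NOR m4 = false NOR true = false
m13 = m2 NOR m10 = false NOR false = true
m14 = m8 NOR m10 = false NOR false = true
m16 = D AND m5 AND m13 = false AND false AND true = false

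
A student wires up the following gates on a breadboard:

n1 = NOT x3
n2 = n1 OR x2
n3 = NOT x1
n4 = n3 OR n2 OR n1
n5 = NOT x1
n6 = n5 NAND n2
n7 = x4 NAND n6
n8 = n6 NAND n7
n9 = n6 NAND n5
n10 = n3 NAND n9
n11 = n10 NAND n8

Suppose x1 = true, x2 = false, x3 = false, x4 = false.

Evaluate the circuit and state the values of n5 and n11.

n5 = false, n11 = true

n1 = NOT x3 = NOT false = true
n2 = n1 OR x2 = true OR false = true
n3 = NOT x1 = NOT true = false
n5 = NOT x1 = NOT true = false
n6 = n5 NAND n2 = false NAND true = true
n7 = x4 NAND n6 = false NAND true = true
n8 = n6 NAND n7 = true NAND true = false
n9 = n6 NAND n5 = true NAND false = true
n10 = n3 NAND n9 = false NAND true = true
n11 = n10 NAND n8 = true NAND false = true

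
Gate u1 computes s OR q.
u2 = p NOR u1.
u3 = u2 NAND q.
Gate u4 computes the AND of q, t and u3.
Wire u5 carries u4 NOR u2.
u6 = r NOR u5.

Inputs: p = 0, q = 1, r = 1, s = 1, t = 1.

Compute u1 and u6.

u1 = 1; u6 = 0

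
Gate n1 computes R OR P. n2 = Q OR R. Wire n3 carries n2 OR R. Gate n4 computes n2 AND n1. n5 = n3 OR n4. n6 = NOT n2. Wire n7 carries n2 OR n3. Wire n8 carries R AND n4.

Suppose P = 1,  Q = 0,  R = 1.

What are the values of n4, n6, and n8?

n4 = 1, n6 = 0, n8 = 1

n1 = R OR P = 1 OR 1 = 1
n2 = Q OR R = 0 OR 1 = 1
n4 = n2 AND n1 = 1 AND 1 = 1
n6 = NOT n2 = NOT 1 = 0
n8 = R AND n4 = 1 AND 1 = 1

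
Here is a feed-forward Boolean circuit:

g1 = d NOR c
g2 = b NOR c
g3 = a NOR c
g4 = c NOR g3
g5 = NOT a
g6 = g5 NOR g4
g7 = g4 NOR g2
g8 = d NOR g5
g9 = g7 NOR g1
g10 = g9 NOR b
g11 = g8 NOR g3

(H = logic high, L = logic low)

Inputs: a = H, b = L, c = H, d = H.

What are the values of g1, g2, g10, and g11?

g1 = L; g2 = L; g10 = H; g11 = H

g1 = d NOR c = H NOR H = L
g2 = b NOR c = L NOR H = L
g3 = a NOR c = H NOR H = L
g4 = c NOR g3 = H NOR L = L
g5 = NOT a = NOT H = L
g7 = g4 NOR g2 = L NOR L = H
g8 = d NOR g5 = H NOR L = L
g9 = g7 NOR g1 = H NOR L = L
g10 = g9 NOR b = L NOR L = H
g11 = g8 NOR g3 = L NOR L = H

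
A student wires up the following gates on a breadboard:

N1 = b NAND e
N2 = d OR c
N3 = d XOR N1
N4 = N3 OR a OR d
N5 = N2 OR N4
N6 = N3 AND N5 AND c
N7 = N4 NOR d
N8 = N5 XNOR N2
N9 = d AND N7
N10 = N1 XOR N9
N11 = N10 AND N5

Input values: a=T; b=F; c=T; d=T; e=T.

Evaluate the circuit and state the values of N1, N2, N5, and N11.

N1 = T, N2 = T, N5 = T, N11 = T

N1 = b NAND e = F NAND T = T
N2 = d OR c = T OR T = T
N3 = d XOR N1 = T XOR T = F
N4 = N3 OR a OR d = F OR T OR T = T
N5 = N2 OR N4 = T OR T = T
N7 = N4 NOR d = T NOR T = F
N9 = d AND N7 = T AND F = F
N10 = N1 XOR N9 = T XOR F = T
N11 = N10 AND N5 = T AND T = T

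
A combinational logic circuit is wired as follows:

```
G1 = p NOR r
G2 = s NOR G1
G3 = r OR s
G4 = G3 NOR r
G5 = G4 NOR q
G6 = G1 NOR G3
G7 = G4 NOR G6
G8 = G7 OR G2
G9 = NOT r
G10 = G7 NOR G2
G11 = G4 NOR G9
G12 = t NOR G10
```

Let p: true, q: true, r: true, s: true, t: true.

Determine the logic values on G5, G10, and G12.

G5 = false; G10 = false; G12 = false

G1 = p NOR r = true NOR true = false
G2 = s NOR G1 = true NOR false = false
G3 = r OR s = true OR true = true
G4 = G3 NOR r = true NOR true = false
G5 = G4 NOR q = false NOR true = false
G6 = G1 NOR G3 = false NOR true = false
G7 = G4 NOR G6 = false NOR false = true
G10 = G7 NOR G2 = true NOR false = false
G12 = t NOR G10 = true NOR false = false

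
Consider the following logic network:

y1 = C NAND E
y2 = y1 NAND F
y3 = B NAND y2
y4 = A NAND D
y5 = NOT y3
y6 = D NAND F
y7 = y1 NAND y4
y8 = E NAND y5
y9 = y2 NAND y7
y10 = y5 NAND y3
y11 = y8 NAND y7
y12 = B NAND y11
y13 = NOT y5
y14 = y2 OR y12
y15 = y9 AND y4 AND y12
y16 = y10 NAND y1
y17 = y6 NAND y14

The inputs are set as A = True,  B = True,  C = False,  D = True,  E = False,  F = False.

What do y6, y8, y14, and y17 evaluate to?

y6 = True, y8 = True, y14 = True, y17 = False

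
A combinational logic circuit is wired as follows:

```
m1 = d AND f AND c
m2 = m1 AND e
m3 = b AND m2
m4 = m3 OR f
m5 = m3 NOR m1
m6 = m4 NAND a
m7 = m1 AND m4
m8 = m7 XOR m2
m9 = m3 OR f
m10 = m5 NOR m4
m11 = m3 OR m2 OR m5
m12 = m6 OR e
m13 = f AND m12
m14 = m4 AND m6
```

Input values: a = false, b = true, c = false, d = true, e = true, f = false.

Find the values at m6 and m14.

m6 = true  m14 = false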